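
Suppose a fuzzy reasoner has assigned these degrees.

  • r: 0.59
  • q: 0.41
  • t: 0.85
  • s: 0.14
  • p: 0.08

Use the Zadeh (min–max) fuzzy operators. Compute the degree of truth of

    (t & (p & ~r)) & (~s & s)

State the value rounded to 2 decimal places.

0.08

~r = 1 − 0.59 = 0.41
p & ~r = min(a, b) on (0.08, 0.41) = 0.08
t & (p & ~r) = min(a, b) on (0.85, 0.08) = 0.08
~s = 1 − 0.14 = 0.86
~s & s = min(a, b) on (0.86, 0.14) = 0.14
(t & (p & ~r)) & (~s & s) = min(a, b) on (0.08, 0.14) = 0.08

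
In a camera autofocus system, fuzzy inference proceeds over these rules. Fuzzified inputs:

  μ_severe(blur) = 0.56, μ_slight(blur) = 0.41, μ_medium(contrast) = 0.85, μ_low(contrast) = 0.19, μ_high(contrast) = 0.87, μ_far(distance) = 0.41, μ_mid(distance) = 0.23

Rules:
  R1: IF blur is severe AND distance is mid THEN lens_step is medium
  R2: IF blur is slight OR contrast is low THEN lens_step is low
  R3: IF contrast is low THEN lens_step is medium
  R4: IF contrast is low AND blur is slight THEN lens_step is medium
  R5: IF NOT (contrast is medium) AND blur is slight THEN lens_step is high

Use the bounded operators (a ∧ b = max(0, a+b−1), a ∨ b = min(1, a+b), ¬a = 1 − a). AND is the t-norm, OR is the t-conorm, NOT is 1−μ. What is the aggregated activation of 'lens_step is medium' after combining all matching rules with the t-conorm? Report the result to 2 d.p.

R1: severe=0.56, mid=0.23; AND[max(0, a+b−1)] → w = 0.00
R2: slight=0.41, low=0.19; OR[min(1, a+b)] → w = 0.60
R3: low=0.19 → w = 0.19
R4: low=0.19, slight=0.41; AND[max(0, a+b−1)] → w = 0.00
R5: ¬medium=1−0.85=0.15, slight=0.41; AND[max(0, a+b−1)] → w = 0.00
Rules with consequent 'medium': {R1, R3, R4} → strengths 0.00, 0.19, 0.00
Aggregate via t-conorm [min(1, a+b)]: 0.19

0.19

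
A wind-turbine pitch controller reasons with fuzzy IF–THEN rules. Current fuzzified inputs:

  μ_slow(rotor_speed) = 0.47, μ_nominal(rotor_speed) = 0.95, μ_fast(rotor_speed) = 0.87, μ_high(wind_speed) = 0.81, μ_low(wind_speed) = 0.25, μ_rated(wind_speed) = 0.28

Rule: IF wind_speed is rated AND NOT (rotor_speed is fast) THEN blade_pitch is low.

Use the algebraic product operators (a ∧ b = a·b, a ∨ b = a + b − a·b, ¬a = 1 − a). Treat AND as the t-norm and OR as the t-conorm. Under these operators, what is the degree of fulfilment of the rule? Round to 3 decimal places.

firing strength: rated=0.28, ¬fast=1−0.87=0.13; AND[a·b] → w = 0.0364

0.036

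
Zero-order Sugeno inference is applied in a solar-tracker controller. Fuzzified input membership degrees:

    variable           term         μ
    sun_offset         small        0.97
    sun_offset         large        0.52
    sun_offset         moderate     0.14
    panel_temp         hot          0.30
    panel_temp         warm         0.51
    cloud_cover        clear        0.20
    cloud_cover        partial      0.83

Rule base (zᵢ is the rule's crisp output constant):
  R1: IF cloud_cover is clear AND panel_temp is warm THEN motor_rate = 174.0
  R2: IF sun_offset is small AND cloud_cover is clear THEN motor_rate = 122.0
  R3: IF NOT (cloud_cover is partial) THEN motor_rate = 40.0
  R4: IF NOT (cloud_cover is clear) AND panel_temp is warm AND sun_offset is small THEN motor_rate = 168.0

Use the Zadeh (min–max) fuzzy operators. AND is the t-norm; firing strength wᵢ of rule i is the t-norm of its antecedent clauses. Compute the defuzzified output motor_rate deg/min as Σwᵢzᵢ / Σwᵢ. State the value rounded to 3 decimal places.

140.444

R1 (z=174.0): clear=0.20, warm=0.51; AND[min(a, b)] → w = 0.20
R2 (z=122.0): small=0.97, clear=0.20; AND[min(a, b)] → w = 0.20
R3 (z=40.0): ¬partial=1−0.83=0.17 → w = 0.17
R4 (z=168.0): ¬clear=1−0.20=0.80, warm=0.51, small=0.97; AND[min(a, b)] → w = 0.51
Weighted average = (0.20·174.0 + 0.20·122.0 + 0.17·40.0 + 0.51·168.0) / (0.20 + 0.20 + 0.17 + 0.51)
  = 151.6800 / 1.0800 = 140.444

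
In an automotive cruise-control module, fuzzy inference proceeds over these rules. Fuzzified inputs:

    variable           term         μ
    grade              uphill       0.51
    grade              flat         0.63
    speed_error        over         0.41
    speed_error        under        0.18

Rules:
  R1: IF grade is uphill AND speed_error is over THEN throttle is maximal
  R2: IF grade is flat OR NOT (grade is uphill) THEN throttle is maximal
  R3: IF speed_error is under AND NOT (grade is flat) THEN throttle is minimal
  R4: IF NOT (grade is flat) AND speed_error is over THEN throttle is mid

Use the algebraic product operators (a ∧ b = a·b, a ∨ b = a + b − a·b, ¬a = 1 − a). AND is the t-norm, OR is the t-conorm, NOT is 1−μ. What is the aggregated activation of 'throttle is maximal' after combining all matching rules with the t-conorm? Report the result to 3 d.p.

R1: uphill=0.51, over=0.41; AND[a·b] → w = 0.2091
R2: flat=0.63, ¬uphill=1−0.51=0.49; OR[a + b − a·b] → w = 0.8113
R3: under=0.18, ¬flat=1−0.63=0.37; AND[a·b] → w = 0.0666
R4: ¬flat=1−0.63=0.37, over=0.41; AND[a·b] → w = 0.1517
Rules with consequent 'maximal': {R1, R2} → strengths 0.2091, 0.8113
Aggregate via t-conorm [a + b − a·b]: 0.8508

0.851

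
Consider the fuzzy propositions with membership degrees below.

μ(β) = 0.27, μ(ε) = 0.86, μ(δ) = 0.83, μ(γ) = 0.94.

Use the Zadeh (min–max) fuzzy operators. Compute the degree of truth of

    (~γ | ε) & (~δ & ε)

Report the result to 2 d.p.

0.17

~γ = 1 − 0.94 = 0.06
~γ | ε = max(a, b) on (0.06, 0.86) = 0.86
~δ = 1 − 0.83 = 0.17
~δ & ε = min(a, b) on (0.17, 0.86) = 0.17
(~γ | ε) & (~δ & ε) = min(a, b) on (0.86, 0.17) = 0.17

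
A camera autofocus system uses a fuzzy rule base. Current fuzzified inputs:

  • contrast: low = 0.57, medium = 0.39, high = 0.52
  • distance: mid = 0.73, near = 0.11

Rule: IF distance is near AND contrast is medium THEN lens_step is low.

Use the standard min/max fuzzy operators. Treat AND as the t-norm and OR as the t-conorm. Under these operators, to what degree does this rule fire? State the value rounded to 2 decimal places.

0.11

firing strength: near=0.11, medium=0.39; AND[min(a, b)] → w = 0.11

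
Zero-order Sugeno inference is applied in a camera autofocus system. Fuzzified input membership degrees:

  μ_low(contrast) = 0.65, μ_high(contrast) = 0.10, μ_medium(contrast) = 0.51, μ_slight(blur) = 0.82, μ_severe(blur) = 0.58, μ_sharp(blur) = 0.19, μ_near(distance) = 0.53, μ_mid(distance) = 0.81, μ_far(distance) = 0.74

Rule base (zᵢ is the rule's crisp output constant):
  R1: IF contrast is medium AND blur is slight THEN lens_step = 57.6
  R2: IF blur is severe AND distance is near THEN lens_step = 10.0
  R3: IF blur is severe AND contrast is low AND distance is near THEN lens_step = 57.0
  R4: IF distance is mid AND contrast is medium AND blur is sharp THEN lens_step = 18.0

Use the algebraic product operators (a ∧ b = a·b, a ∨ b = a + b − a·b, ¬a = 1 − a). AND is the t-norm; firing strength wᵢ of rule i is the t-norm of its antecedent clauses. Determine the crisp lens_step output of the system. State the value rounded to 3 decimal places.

39.809

R1 (z=57.6): medium=0.51, slight=0.82; AND[a·b] → w = 0.4182
R2 (z=10.0): severe=0.58, near=0.53; AND[a·b] → w = 0.3074
R3 (z=57.0): severe=0.58, low=0.65, near=0.53; AND[a·b] → w = 0.1998
R4 (z=18.0): mid=0.81, medium=0.51, sharp=0.19; AND[a·b] → w = 0.0785
Weighted average = (0.4182·57.6 + 0.3074·10.0 + 0.1998·57.0 + 0.0785·18.0) / (0.4182 + 0.3074 + 0.1998 + 0.0785)
  = 39.9643 / 1.0039 = 39.809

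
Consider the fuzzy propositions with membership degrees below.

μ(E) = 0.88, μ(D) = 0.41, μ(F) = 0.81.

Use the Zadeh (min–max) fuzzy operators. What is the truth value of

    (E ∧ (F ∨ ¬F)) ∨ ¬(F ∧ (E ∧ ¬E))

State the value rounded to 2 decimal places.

0.88

¬F = 1 − 0.81 = 0.19
F ∨ ¬F = max(a, b) on (0.81, 0.19) = 0.81
E ∧ (F ∨ ¬F) = min(a, b) on (0.88, 0.81) = 0.81
¬E = 1 − 0.88 = 0.12
E ∧ ¬E = min(a, b) on (0.88, 0.12) = 0.12
F ∧ (E ∧ ¬E) = min(a, b) on (0.81, 0.12) = 0.12
¬(F ∧ (E ∧ ¬E)) = 1 − 0.12 = 0.88
(E ∧ (F ∨ ¬F)) ∨ ¬(F ∧ (E ∧ ¬E)) = max(a, b) on (0.81, 0.88) = 0.88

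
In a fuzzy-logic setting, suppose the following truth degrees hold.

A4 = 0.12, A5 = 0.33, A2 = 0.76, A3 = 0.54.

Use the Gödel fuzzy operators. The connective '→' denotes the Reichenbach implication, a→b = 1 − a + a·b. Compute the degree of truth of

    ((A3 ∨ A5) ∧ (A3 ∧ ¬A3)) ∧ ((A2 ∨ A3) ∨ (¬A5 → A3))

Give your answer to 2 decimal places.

A3 ∨ A5 = max(a, b) on (0.54, 0.33) = 0.54
¬A3 = 1 − 0.54 = 0.46
A3 ∧ ¬A3 = min(a, b) on (0.54, 0.46) = 0.46
(A3 ∨ A5) ∧ (A3 ∧ ¬A3) = min(a, b) on (0.54, 0.46) = 0.46
A2 ∨ A3 = max(a, b) on (0.76, 0.54) = 0.76
¬A5 = 1 − 0.33 = 0.67
¬A5 → A3  [Reichenbach: 1 − a + a·b] with a=0.67, b=0.54 → 0.69
(A2 ∨ A3) ∨ (¬A5 → A3) = max(a, b) on (0.76, 0.69) = 0.76
((A3 ∨ A5) ∧ (A3 ∧ ¬A3)) ∧ ((A2 ∨ A3) ∨ (¬A5 → A3)) = min(a, b) on (0.46, 0.76) = 0.46

0.46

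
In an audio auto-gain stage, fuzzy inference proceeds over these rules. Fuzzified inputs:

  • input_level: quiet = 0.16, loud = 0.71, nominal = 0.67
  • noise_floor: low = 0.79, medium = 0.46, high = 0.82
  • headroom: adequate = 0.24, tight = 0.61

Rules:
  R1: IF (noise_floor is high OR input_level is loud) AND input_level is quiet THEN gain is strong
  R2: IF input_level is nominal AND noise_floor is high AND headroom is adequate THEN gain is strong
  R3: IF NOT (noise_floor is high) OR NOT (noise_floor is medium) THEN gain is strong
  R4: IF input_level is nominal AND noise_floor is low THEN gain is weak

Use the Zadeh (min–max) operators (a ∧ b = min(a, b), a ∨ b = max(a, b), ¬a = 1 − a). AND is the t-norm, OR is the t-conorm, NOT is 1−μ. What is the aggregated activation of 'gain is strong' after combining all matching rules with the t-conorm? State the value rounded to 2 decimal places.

0.54

R1: (high=0.82 OR loud=0.71) = 0.82; AND[min(a, b)] with quiet=0.16 → w = 0.16
R2: nominal=0.67, high=0.82, adequate=0.24; AND[min(a, b)] → w = 0.24
R3: ¬high=1−0.82=0.18, ¬medium=1−0.46=0.54; OR[max(a, b)] → w = 0.54
R4: nominal=0.67, low=0.79; AND[min(a, b)] → w = 0.67
Rules with consequent 'strong': {R1, R2, R3} → strengths 0.16, 0.24, 0.54
Aggregate via t-conorm [max(a, b)]: 0.54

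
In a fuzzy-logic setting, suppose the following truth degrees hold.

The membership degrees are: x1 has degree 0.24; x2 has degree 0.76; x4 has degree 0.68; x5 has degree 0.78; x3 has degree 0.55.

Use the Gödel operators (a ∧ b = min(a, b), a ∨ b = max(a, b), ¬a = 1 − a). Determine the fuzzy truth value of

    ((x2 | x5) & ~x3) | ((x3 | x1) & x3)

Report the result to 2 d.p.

x2 | x5 = max(a, b) on (0.76, 0.78) = 0.78
~x3 = 1 − 0.55 = 0.45
(x2 | x5) & ~x3 = min(a, b) on (0.78, 0.45) = 0.45
x3 | x1 = max(a, b) on (0.55, 0.24) = 0.55
(x3 | x1) & x3 = min(a, b) on (0.55, 0.55) = 0.55
((x2 | x5) & ~x3) | ((x3 | x1) & x3) = max(a, b) on (0.45, 0.55) = 0.55

0.55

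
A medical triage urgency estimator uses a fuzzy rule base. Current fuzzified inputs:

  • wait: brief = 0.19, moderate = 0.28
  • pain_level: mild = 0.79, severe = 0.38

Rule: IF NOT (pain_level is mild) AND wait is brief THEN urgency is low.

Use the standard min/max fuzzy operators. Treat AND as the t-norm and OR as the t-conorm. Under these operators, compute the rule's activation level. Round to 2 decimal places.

firing strength: ¬mild=1−0.79=0.21, brief=0.19; AND[min(a, b)] → w = 0.19

0.19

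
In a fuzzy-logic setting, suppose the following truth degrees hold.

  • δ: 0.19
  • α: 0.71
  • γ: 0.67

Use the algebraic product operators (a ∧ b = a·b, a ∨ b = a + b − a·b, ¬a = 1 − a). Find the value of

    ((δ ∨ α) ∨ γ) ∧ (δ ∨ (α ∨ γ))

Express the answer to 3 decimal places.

δ ∨ α = a + b − a·b on (0.1900, 0.7100) = 0.7651
(δ ∨ α) ∨ γ = a + b − a·b on (0.7651, 0.6700) = 0.9225
α ∨ γ = a + b − a·b on (0.7100, 0.6700) = 0.9043
δ ∨ (α ∨ γ) = a + b − a·b on (0.1900, 0.9043) = 0.9225
((δ ∨ α) ∨ γ) ∧ (δ ∨ (α ∨ γ)) = a·b on (0.9225, 0.9225) = 0.8510

0.851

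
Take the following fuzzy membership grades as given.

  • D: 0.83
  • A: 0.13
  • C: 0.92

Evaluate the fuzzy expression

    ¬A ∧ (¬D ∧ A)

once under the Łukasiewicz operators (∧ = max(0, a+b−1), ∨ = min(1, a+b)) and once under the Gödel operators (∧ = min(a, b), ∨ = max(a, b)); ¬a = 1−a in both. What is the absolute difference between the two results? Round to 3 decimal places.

0.130

Under Łukasiewicz:
  ¬A = 1 − 0.13 = 0.87
  ¬D = 1 − 0.83 = 0.17
  ¬D ∧ A = max(0, a+b−1) on (0.17, 0.13) = 0.00
  ¬A ∧ (¬D ∧ A) = max(0, a+b−1) on (0.87, 0.00) = 0.00
  → value = 0.0000
Under Gödel:
  ¬A = 1 − 0.13 = 0.87
  ¬D = 1 − 0.83 = 0.17
  ¬D ∧ A = min(a, b) on (0.17, 0.13) = 0.13
  ¬A ∧ (¬D ∧ A) = min(a, b) on (0.87, 0.13) = 0.13
  → value = 0.1300
|0.0000 − 0.1300| = 0.130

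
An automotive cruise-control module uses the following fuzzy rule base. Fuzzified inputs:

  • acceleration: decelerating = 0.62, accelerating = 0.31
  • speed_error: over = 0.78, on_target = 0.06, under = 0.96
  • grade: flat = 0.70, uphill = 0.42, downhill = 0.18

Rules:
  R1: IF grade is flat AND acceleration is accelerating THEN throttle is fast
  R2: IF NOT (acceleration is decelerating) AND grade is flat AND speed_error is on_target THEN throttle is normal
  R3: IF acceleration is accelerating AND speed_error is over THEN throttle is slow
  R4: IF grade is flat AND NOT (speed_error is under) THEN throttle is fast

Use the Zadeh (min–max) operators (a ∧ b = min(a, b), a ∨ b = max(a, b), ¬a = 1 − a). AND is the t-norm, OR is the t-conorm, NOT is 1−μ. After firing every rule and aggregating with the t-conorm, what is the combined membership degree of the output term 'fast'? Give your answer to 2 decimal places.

R1: flat=0.70, accelerating=0.31; AND[min(a, b)] → w = 0.31
R2: ¬decelerating=1−0.62=0.38, flat=0.70, on_target=0.06; AND[min(a, b)] → w = 0.06
R3: accelerating=0.31, over=0.78; AND[min(a, b)] → w = 0.31
R4: flat=0.70, ¬under=1−0.96=0.04; AND[min(a, b)] → w = 0.04
Rules with consequent 'fast': {R1, R4} → strengths 0.31, 0.04
Aggregate via t-conorm [max(a, b)]: 0.31

0.31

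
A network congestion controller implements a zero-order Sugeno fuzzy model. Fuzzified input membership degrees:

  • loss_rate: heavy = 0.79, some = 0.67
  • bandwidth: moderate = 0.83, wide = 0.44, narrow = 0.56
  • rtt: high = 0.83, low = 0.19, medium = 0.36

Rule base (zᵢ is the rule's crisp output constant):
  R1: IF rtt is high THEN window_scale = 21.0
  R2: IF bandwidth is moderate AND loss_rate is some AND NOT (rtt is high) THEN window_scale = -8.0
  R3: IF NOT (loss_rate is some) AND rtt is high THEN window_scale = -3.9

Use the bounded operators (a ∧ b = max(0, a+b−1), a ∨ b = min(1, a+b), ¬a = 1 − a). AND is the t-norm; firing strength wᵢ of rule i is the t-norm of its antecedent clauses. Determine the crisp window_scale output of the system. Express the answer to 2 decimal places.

R1 (z=21.0): high=0.83 → w = 0.83
R2 (z=-8.0): moderate=0.83, some=0.67, ¬high=1−0.83=0.17; AND[max(0, a+b−1)] → w = 0.00
R3 (z=-3.9): ¬some=1−0.67=0.33, high=0.83; AND[max(0, a+b−1)] → w = 0.16
Weighted average = (0.83·21.0 + 0.00·-8.0 + 0.16·-3.9) / (0.83 + 0.00 + 0.16)
  = 16.8060 / 0.9900 = 16.98

16.98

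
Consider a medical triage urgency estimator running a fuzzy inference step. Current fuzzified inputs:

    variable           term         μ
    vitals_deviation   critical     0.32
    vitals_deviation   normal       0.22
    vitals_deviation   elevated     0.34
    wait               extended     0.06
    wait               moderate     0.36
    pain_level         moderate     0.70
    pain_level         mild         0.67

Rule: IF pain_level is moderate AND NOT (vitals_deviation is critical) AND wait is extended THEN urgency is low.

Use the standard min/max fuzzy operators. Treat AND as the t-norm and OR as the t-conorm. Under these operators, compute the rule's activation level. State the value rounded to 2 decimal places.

firing strength: moderate=0.70, ¬critical=1−0.32=0.68, extended=0.06; AND[min(a, b)] → w = 0.06

0.06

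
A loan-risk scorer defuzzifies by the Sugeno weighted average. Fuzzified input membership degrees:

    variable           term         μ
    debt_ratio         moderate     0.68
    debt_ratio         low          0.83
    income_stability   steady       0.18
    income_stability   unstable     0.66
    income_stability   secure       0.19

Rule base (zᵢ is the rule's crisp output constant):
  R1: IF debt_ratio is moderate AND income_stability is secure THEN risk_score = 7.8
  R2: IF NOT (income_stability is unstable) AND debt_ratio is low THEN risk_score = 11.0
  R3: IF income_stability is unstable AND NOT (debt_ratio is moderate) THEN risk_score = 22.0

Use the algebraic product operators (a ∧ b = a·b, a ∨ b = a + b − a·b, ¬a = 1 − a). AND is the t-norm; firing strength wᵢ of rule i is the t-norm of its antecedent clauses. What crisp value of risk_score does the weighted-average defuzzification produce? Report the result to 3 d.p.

14.067

R1 (z=7.8): moderate=0.68, secure=0.19; AND[a·b] → w = 0.1292
R2 (z=11.0): ¬unstable=1−0.66=0.34, low=0.83; AND[a·b] → w = 0.2822
R3 (z=22.0): unstable=0.66, ¬moderate=1−0.68=0.32; AND[a·b] → w = 0.2112
Weighted average = (0.1292·7.8 + 0.2822·11.0 + 0.2112·22.0) / (0.1292 + 0.2822 + 0.2112)
  = 8.7584 / 0.6226 = 14.067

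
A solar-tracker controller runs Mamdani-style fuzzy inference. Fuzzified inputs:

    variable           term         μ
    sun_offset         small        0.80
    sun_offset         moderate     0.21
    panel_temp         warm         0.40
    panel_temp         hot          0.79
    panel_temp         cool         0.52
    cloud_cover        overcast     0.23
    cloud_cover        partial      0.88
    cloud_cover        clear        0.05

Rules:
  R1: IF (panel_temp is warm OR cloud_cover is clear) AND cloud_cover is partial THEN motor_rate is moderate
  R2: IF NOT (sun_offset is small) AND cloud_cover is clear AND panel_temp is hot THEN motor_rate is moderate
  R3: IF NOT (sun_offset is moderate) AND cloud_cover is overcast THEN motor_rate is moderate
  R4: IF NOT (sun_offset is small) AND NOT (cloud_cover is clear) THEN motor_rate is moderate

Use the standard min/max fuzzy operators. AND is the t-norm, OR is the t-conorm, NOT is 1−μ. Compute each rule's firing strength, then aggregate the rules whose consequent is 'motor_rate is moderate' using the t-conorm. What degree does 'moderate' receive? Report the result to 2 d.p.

0.40

R1: (warm=0.40 OR clear=0.05) = 0.40; AND[min(a, b)] with partial=0.88 → w = 0.40
R2: ¬small=1−0.80=0.20, clear=0.05, hot=0.79; AND[min(a, b)] → w = 0.05
R3: ¬moderate=1−0.21=0.79, overcast=0.23; AND[min(a, b)] → w = 0.23
R4: ¬small=1−0.80=0.20, ¬clear=1−0.05=0.95; AND[min(a, b)] → w = 0.20
Rules with consequent 'moderate': {R1, R2, R3, R4} → strengths 0.40, 0.05, 0.23, 0.20
Aggregate via t-conorm [max(a, b)]: 0.40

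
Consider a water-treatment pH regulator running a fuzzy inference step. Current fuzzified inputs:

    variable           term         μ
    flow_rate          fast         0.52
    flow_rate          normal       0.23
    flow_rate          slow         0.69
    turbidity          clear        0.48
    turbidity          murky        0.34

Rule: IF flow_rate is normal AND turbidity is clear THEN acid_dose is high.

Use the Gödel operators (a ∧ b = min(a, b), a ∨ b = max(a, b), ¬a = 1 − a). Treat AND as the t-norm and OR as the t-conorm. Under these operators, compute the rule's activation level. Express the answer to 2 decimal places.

0.23

firing strength: normal=0.23, clear=0.48; AND[min(a, b)] → w = 0.23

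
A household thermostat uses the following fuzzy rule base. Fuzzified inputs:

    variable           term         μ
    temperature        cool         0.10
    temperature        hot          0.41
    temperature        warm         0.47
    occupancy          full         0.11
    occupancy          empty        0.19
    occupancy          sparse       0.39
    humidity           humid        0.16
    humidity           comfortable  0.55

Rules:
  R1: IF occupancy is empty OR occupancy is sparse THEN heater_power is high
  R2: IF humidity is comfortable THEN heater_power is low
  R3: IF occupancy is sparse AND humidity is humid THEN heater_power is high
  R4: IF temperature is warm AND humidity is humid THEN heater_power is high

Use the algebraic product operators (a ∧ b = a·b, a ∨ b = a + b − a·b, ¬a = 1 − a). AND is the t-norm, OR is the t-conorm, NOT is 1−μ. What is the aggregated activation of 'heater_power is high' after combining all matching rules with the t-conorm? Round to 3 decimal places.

R1: empty=0.19, sparse=0.39; OR[a + b − a·b] → w = 0.5059
R2: comfortable=0.55 → w = 0.5500
R3: sparse=0.39, humid=0.16; AND[a·b] → w = 0.0624
R4: warm=0.47, humid=0.16; AND[a·b] → w = 0.0752
Rules with consequent 'high': {R1, R3, R4} → strengths 0.5059, 0.0624, 0.0752
Aggregate via t-conorm [a + b − a·b]: 0.5716

0.572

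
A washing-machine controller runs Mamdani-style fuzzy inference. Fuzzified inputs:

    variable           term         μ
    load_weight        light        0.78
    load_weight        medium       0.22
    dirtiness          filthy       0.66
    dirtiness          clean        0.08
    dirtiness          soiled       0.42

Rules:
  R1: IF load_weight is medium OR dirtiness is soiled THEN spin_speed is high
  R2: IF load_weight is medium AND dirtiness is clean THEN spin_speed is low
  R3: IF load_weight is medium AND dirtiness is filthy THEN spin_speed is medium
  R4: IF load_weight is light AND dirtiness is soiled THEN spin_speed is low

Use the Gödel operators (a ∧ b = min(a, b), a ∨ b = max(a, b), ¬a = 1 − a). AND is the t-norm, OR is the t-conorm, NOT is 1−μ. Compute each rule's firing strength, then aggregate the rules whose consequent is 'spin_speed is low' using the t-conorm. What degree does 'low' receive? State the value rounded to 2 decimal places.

R1: medium=0.22, soiled=0.42; OR[max(a, b)] → w = 0.42
R2: medium=0.22, clean=0.08; AND[min(a, b)] → w = 0.08
R3: medium=0.22, filthy=0.66; AND[min(a, b)] → w = 0.22
R4: light=0.78, soiled=0.42; AND[min(a, b)] → w = 0.42
Rules with consequent 'low': {R2, R4} → strengths 0.08, 0.42
Aggregate via t-conorm [max(a, b)]: 0.42

0.42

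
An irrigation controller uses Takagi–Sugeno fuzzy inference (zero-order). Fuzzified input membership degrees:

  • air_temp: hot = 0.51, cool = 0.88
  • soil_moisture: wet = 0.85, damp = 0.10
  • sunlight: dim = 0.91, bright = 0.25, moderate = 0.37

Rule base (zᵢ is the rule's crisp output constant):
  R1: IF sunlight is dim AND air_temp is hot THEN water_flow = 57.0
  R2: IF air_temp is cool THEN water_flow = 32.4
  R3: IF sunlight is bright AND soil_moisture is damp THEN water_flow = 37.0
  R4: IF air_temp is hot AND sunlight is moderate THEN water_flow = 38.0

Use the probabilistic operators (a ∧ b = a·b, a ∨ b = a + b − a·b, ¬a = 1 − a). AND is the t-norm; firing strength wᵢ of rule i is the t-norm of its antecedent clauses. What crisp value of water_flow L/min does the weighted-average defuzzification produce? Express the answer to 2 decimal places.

R1 (z=57.0): dim=0.91, hot=0.51; AND[a·b] → w = 0.4641
R2 (z=32.4): cool=0.88 → w = 0.8800
R3 (z=37.0): bright=0.25, damp=0.10; AND[a·b] → w = 0.0250
R4 (z=38.0): hot=0.51, moderate=0.37; AND[a·b] → w = 0.1887
Weighted average = (0.4641·57.0 + 0.8800·32.4 + 0.0250·37.0 + 0.1887·38.0) / (0.4641 + 0.8800 + 0.0250 + 0.1887)
  = 63.0613 / 1.5578 = 40.48

40.48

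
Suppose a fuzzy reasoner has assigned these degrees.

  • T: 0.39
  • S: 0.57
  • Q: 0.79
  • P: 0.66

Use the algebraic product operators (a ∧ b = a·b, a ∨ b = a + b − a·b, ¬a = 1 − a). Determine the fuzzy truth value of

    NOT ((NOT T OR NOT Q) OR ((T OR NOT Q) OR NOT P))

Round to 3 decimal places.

NOT T = 1 − 0.3900 = 0.6100
NOT Q = 1 − 0.7900 = 0.2100
NOT T OR NOT Q = a + b − a·b on (0.6100, 0.2100) = 0.6919
NOT Q = 1 − 0.7900 = 0.2100
T OR NOT Q = a + b − a·b on (0.3900, 0.2100) = 0.5181
NOT P = 1 − 0.6600 = 0.3400
(T OR NOT Q) OR NOT P = a + b − a·b on (0.5181, 0.3400) = 0.6819
(NOT T OR NOT Q) OR ((T OR NOT Q) OR NOT P) = a + b − a·b on (0.6919, 0.6819) = 0.9020
NOT ((NOT T OR NOT Q) OR ((T OR NOT Q) OR NOT P)) = 1 − 0.9020 = 0.0980

0.098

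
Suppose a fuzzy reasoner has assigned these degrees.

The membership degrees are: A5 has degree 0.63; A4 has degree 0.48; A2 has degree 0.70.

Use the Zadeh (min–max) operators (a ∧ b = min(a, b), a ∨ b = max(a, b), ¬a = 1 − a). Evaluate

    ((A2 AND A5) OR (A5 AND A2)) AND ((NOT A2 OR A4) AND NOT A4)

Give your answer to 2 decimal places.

A2 AND A5 = min(a, b) on (0.70, 0.63) = 0.63
A5 AND A2 = min(a, b) on (0.63, 0.70) = 0.63
(A2 AND A5) OR (A5 AND A2) = max(a, b) on (0.63, 0.63) = 0.63
NOT A2 = 1 − 0.70 = 0.30
NOT A2 OR A4 = max(a, b) on (0.30, 0.48) = 0.48
NOT A4 = 1 − 0.48 = 0.52
(NOT A2 OR A4) AND NOT A4 = min(a, b) on (0.48, 0.52) = 0.48
((A2 AND A5) OR (A5 AND A2)) AND ((NOT A2 OR A4) AND NOT A4) = min(a, b) on (0.63, 0.48) = 0.48

0.48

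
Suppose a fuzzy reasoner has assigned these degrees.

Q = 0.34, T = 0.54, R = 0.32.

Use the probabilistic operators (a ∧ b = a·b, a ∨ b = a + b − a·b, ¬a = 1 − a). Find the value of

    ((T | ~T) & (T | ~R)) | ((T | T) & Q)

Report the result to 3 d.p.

0.737

~T = 1 − 0.5400 = 0.4600
T | ~T = a + b − a·b on (0.5400, 0.4600) = 0.7516
~R = 1 − 0.3200 = 0.6800
T | ~R = a + b − a·b on (0.5400, 0.6800) = 0.8528
(T | ~T) & (T | ~R) = a·b on (0.7516, 0.8528) = 0.6410
T | T = a + b − a·b on (0.5400, 0.5400) = 0.7884
(T | T) & Q = a·b on (0.7884, 0.3400) = 0.2681
((T | ~T) & (T | ~R)) | ((T | T) & Q) = a + b − a·b on (0.6410, 0.2681) = 0.7372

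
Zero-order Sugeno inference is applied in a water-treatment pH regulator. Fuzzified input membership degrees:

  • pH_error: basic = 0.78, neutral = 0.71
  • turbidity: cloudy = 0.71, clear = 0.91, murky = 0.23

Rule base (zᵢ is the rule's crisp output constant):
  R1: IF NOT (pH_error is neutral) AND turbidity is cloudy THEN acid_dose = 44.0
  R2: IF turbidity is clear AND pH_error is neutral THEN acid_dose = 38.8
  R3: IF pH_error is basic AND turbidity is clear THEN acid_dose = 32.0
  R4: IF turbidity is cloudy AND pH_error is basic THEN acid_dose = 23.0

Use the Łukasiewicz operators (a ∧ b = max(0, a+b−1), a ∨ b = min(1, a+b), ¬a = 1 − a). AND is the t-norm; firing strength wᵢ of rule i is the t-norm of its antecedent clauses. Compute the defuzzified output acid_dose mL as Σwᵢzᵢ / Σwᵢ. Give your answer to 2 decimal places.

31.89

R1 (z=44.0): ¬neutral=1−0.71=0.29, cloudy=0.71; AND[max(0, a+b−1)] → w = 0.00
R2 (z=38.8): clear=0.91, neutral=0.71; AND[max(0, a+b−1)] → w = 0.62
R3 (z=32.0): basic=0.78, clear=0.91; AND[max(0, a+b−1)] → w = 0.69
R4 (z=23.0): cloudy=0.71, basic=0.78; AND[max(0, a+b−1)] → w = 0.49
Weighted average = (0.00·44.0 + 0.62·38.8 + 0.69·32.0 + 0.49·23.0) / (0.00 + 0.62 + 0.69 + 0.49)
  = 57.4060 / 1.8000 = 31.89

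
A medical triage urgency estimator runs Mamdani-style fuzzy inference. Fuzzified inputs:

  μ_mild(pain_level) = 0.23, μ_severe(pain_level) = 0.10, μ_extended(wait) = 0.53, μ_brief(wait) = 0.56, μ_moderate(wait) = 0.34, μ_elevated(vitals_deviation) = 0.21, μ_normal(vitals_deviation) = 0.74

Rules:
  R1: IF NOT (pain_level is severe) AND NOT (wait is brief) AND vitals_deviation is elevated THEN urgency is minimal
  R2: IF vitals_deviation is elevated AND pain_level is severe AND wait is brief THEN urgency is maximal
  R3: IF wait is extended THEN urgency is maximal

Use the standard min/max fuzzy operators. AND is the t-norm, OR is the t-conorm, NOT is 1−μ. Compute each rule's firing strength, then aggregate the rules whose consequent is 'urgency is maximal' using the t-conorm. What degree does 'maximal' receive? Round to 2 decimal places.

0.53

R1: ¬severe=1−0.10=0.90, ¬brief=1−0.56=0.44, elevated=0.21; AND[min(a, b)] → w = 0.21
R2: elevated=0.21, severe=0.10, brief=0.56; AND[min(a, b)] → w = 0.10
R3: extended=0.53 → w = 0.53
Rules with consequent 'maximal': {R2, R3} → strengths 0.10, 0.53
Aggregate via t-conorm [max(a, b)]: 0.53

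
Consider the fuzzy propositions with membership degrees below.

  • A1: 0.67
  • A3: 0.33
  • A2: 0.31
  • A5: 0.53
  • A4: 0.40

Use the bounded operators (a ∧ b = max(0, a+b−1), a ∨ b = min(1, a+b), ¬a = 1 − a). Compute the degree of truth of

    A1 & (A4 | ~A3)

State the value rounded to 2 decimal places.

~A3 = 1 − 0.33 = 0.67
A4 | ~A3 = min(1, a+b) on (0.40, 0.67) = 1.00
A1 & (A4 | ~A3) = max(0, a+b−1) on (0.67, 1.00) = 0.67

0.67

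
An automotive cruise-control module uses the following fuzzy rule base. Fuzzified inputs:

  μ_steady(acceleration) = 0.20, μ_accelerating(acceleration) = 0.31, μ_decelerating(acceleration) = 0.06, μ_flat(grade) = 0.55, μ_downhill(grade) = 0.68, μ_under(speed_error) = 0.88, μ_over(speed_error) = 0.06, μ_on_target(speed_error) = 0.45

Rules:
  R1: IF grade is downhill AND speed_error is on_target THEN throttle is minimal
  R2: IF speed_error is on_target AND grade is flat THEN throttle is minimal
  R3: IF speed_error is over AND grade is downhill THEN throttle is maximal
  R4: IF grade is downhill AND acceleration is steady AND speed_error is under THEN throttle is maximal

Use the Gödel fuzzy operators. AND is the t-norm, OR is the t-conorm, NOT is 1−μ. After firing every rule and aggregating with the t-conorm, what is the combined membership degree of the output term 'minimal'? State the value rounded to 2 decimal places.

R1: downhill=0.68, on_target=0.45; AND[min(a, b)] → w = 0.45
R2: on_target=0.45, flat=0.55; AND[min(a, b)] → w = 0.45
R3: over=0.06, downhill=0.68; AND[min(a, b)] → w = 0.06
R4: downhill=0.68, steady=0.20, under=0.88; AND[min(a, b)] → w = 0.20
Rules with consequent 'minimal': {R1, R2} → strengths 0.45, 0.45
Aggregate via t-conorm [max(a, b)]: 0.45

0.45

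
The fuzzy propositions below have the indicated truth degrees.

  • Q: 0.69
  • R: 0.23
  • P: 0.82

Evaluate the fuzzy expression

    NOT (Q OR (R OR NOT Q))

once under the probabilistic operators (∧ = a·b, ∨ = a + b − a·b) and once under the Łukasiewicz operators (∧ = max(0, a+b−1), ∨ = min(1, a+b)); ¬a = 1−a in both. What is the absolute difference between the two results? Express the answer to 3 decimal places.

Under probabilistic:
  NOT Q = 1 − 0.6900 = 0.3100
  R OR NOT Q = a + b − a·b on (0.2300, 0.3100) = 0.4687
  Q OR (R OR NOT Q) = a + b − a·b on (0.6900, 0.4687) = 0.8353
  NOT (Q OR (R OR NOT Q)) = 1 − 0.8353 = 0.1647
  → value = 0.1647
Under Łukasiewicz:
  NOT Q = 1 − 0.69 = 0.31
  R OR NOT Q = min(1, a+b) on (0.23, 0.31) = 0.54
  Q OR (R OR NOT Q) = min(1, a+b) on (0.69, 0.54) = 1.00
  NOT (Q OR (R OR NOT Q)) = 1 − 1.00 = 0.00
  → value = 0.0000
|0.1647 − 0.0000| = 0.165

0.165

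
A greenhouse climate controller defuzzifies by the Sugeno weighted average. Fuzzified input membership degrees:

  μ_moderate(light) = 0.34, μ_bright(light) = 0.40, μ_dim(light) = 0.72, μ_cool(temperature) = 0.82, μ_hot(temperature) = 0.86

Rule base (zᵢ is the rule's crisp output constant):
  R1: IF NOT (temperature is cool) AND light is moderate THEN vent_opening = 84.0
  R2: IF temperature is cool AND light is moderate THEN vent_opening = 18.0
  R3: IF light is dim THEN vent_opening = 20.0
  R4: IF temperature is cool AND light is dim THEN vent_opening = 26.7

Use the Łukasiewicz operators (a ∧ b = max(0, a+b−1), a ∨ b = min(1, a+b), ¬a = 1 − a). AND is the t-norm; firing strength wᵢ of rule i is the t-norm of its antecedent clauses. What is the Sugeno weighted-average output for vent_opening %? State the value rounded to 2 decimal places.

22.32

R1 (z=84.0): ¬cool=1−0.82=0.18, moderate=0.34; AND[max(0, a+b−1)] → w = 0.00
R2 (z=18.0): cool=0.82, moderate=0.34; AND[max(0, a+b−1)] → w = 0.16
R3 (z=20.0): dim=0.72 → w = 0.72
R4 (z=26.7): cool=0.82, dim=0.72; AND[max(0, a+b−1)] → w = 0.54
Weighted average = (0.00·84.0 + 0.16·18.0 + 0.72·20.0 + 0.54·26.7) / (0.00 + 0.16 + 0.72 + 0.54)
  = 31.6980 / 1.4200 = 22.32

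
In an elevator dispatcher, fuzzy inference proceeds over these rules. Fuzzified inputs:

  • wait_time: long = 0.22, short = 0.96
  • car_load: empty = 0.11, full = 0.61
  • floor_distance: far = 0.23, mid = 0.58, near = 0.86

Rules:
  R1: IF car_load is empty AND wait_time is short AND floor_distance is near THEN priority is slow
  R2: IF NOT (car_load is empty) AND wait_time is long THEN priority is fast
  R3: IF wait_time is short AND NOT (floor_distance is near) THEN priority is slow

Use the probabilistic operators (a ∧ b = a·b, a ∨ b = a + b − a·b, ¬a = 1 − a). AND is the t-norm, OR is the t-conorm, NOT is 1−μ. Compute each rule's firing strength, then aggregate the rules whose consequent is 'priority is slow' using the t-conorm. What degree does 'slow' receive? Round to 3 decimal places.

0.213

R1: empty=0.11, short=0.96, near=0.86; AND[a·b] → w = 0.0908
R2: ¬empty=1−0.11=0.89, long=0.22; AND[a·b] → w = 0.1958
R3: short=0.96, ¬near=1−0.86=0.14; AND[a·b] → w = 0.1344
Rules with consequent 'slow': {R1, R3} → strengths 0.0908, 0.1344
Aggregate via t-conorm [a + b − a·b]: 0.2130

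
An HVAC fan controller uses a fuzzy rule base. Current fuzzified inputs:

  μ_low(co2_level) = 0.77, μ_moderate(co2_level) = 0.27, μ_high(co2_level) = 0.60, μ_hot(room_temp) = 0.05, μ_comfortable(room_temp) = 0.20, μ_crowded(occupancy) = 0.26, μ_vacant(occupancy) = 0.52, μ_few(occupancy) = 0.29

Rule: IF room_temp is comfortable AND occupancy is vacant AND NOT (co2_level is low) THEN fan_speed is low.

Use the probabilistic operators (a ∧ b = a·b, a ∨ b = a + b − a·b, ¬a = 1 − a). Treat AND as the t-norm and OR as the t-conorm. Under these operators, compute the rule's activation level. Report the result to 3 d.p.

firing strength: comfortable=0.20, vacant=0.52, ¬low=1−0.77=0.23; AND[a·b] → w = 0.0239

0.024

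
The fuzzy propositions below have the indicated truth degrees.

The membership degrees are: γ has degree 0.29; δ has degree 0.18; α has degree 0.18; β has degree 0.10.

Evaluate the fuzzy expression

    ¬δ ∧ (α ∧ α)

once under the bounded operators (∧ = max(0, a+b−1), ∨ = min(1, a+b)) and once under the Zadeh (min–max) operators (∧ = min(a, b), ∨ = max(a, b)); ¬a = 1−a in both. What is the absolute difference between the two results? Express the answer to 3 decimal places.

0.180

Under bounded:
  ¬δ = 1 − 0.18 = 0.82
  α ∧ α = max(0, a+b−1) on (0.18, 0.18) = 0.00
  ¬δ ∧ (α ∧ α) = max(0, a+b−1) on (0.82, 0.00) = 0.00
  → value = 0.0000
Under Zadeh (min–max):
  ¬δ = 1 − 0.18 = 0.82
  α ∧ α = min(a, b) on (0.18, 0.18) = 0.18
  ¬δ ∧ (α ∧ α) = min(a, b) on (0.82, 0.18) = 0.18
  → value = 0.1800
|0.0000 − 0.1800| = 0.180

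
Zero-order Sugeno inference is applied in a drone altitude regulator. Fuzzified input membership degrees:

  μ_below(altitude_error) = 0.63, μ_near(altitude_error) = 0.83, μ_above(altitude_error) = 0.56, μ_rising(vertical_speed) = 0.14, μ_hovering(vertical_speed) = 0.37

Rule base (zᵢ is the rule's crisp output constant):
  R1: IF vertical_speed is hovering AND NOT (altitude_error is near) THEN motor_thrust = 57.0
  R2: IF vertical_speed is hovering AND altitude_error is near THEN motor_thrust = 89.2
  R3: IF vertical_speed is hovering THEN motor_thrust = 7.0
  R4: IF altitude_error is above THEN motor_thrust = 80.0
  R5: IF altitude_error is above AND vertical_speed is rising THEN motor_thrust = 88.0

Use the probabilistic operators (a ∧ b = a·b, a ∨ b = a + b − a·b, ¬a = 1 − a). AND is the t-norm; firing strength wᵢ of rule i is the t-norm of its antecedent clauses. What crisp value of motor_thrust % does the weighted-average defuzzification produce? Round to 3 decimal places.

61.860

R1 (z=57.0): hovering=0.37, ¬near=1−0.83=0.17; AND[a·b] → w = 0.0629
R2 (z=89.2): hovering=0.37, near=0.83; AND[a·b] → w = 0.3071
R3 (z=7.0): hovering=0.37 → w = 0.3700
R4 (z=80.0): above=0.56 → w = 0.5600
R5 (z=88.0): above=0.56, rising=0.14; AND[a·b] → w = 0.0784
Weighted average = (0.0629·57.0 + 0.3071·89.2 + 0.3700·7.0 + 0.5600·80.0 + 0.0784·88.0) / (0.0629 + 0.3071 + 0.3700 + 0.5600 + 0.0784)
  = 85.2678 / 1.3784 = 61.860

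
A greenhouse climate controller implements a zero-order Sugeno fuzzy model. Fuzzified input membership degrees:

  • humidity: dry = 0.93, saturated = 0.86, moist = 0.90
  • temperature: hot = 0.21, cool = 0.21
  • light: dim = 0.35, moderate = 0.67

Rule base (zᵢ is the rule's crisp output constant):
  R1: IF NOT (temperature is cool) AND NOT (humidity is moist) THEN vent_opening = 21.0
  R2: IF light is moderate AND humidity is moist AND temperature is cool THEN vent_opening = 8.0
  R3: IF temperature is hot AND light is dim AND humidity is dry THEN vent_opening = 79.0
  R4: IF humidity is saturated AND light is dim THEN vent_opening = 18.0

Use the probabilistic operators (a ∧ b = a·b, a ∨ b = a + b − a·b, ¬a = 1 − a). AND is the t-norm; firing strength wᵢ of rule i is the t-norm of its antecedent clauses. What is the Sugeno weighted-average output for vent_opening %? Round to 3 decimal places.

R1 (z=21.0): ¬cool=1−0.21=0.79, ¬moist=1−0.90=0.10; AND[a·b] → w = 0.0790
R2 (z=8.0): moderate=0.67, moist=0.90, cool=0.21; AND[a·b] → w = 0.1266
R3 (z=79.0): hot=0.21, dim=0.35, dry=0.93; AND[a·b] → w = 0.0684
R4 (z=18.0): saturated=0.86, dim=0.35; AND[a·b] → w = 0.3010
Weighted average = (0.0790·21.0 + 0.1266·8.0 + 0.0684·79.0 + 0.3010·18.0) / (0.0790 + 0.1266 + 0.0684 + 0.3010)
  = 13.4901 / 0.5750 = 23.462

23.462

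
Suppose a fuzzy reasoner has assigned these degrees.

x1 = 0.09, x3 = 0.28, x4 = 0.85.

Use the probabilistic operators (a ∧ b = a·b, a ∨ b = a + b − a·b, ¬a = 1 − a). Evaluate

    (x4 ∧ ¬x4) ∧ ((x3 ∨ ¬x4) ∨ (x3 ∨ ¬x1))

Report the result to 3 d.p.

0.122

¬x4 = 1 − 0.8500 = 0.1500
x4 ∧ ¬x4 = a·b on (0.8500, 0.1500) = 0.1275
¬x4 = 1 − 0.8500 = 0.1500
x3 ∨ ¬x4 = a + b − a·b on (0.2800, 0.1500) = 0.3880
¬x1 = 1 − 0.0900 = 0.9100
x3 ∨ ¬x1 = a + b − a·b on (0.2800, 0.9100) = 0.9352
(x3 ∨ ¬x4) ∨ (x3 ∨ ¬x1) = a + b − a·b on (0.3880, 0.9352) = 0.9603
(x4 ∧ ¬x4) ∧ ((x3 ∨ ¬x4) ∨ (x3 ∨ ¬x1)) = a·b on (0.1275, 0.9603) = 0.1224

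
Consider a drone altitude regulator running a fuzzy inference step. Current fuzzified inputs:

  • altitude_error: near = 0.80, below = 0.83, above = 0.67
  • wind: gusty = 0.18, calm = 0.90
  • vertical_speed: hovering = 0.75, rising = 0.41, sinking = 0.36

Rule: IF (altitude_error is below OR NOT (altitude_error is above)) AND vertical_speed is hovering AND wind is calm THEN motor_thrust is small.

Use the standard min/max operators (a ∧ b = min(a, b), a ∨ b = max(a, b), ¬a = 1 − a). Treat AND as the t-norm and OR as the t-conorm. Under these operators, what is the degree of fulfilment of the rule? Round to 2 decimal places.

0.75

firing strength: (below=0.83 OR ¬above=1−0.67=0.33) = 0.83; AND[min(a, b)] with hovering=0.75, calm=0.90 → w = 0.75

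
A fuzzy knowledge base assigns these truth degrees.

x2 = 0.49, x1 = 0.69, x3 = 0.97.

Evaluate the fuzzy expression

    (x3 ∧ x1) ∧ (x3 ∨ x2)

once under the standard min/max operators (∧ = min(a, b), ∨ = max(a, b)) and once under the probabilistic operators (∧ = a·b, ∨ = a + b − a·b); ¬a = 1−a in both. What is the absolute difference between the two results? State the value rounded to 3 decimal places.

0.031

Under standard min/max:
  x3 ∧ x1 = min(a, b) on (0.97, 0.69) = 0.69
  x3 ∨ x2 = max(a, b) on (0.97, 0.49) = 0.97
  (x3 ∧ x1) ∧ (x3 ∨ x2) = min(a, b) on (0.69, 0.97) = 0.69
  → value = 0.6900
Under probabilistic:
  x3 ∧ x1 = a·b on (0.9700, 0.6900) = 0.6693
  x3 ∨ x2 = a + b − a·b on (0.9700, 0.4900) = 0.9847
  (x3 ∧ x1) ∧ (x3 ∨ x2) = a·b on (0.6693, 0.9847) = 0.6591
  → value = 0.6591
|0.6900 − 0.6591| = 0.031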